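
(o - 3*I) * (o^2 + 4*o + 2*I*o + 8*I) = o^3 + 4*o^2 - I*o^2 + 6*o - 4*I*o + 24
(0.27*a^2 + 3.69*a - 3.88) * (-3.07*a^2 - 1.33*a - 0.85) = -0.8289*a^4 - 11.6874*a^3 + 6.7744*a^2 + 2.0239*a + 3.298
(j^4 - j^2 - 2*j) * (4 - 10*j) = -10*j^5 + 4*j^4 + 10*j^3 + 16*j^2 - 8*j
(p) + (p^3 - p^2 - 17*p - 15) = p^3 - p^2 - 16*p - 15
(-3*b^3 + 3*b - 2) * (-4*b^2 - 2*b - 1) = 12*b^5 + 6*b^4 - 9*b^3 + 2*b^2 + b + 2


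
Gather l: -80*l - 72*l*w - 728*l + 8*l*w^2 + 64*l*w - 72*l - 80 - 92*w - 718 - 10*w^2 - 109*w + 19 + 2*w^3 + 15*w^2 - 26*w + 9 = l*(8*w^2 - 8*w - 880) + 2*w^3 + 5*w^2 - 227*w - 770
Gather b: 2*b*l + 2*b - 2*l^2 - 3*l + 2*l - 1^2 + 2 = b*(2*l + 2) - 2*l^2 - l + 1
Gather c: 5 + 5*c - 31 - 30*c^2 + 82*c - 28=-30*c^2 + 87*c - 54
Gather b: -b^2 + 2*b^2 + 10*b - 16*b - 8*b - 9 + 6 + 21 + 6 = b^2 - 14*b + 24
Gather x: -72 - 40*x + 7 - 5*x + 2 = -45*x - 63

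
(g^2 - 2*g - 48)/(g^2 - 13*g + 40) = (g + 6)/(g - 5)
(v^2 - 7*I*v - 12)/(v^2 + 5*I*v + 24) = (v - 4*I)/(v + 8*I)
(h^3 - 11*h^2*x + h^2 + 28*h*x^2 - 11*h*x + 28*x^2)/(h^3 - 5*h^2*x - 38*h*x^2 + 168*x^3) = (h + 1)/(h + 6*x)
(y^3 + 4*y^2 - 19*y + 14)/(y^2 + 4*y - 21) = (y^2 - 3*y + 2)/(y - 3)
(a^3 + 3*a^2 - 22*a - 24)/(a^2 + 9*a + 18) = (a^2 - 3*a - 4)/(a + 3)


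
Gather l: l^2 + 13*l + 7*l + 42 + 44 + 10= l^2 + 20*l + 96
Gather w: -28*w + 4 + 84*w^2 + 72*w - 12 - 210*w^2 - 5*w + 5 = -126*w^2 + 39*w - 3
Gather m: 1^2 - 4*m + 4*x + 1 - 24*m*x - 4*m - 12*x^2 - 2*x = m*(-24*x - 8) - 12*x^2 + 2*x + 2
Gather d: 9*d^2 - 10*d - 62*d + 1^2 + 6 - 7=9*d^2 - 72*d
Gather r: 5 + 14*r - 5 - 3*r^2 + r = -3*r^2 + 15*r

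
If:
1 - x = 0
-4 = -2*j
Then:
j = 2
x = 1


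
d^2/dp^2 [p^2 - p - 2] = 2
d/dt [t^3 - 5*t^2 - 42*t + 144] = 3*t^2 - 10*t - 42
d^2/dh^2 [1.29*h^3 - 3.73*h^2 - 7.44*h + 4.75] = 7.74*h - 7.46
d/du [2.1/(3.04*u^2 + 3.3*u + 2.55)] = (-12.768*u - 6.93)/(3.04*u^2 + 3.3*u + 2.55)^2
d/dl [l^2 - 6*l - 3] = 2*l - 6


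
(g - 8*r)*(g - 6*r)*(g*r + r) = g^3*r - 14*g^2*r^2 + g^2*r + 48*g*r^3 - 14*g*r^2 + 48*r^3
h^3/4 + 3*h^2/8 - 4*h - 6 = (h/4 + 1)*(h - 4)*(h + 3/2)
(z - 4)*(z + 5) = z^2 + z - 20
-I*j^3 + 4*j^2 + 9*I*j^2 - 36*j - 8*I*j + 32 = (j - 8)*(j + 4*I)*(-I*j + I)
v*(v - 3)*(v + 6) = v^3 + 3*v^2 - 18*v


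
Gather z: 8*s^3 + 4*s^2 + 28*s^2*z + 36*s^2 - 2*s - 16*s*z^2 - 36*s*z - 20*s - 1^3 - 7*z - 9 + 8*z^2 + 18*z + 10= 8*s^3 + 40*s^2 - 22*s + z^2*(8 - 16*s) + z*(28*s^2 - 36*s + 11)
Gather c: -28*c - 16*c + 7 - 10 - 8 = -44*c - 11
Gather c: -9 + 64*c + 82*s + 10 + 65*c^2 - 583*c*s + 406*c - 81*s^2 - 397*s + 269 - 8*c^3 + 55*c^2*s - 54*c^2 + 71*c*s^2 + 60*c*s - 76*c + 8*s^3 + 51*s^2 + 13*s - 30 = -8*c^3 + c^2*(55*s + 11) + c*(71*s^2 - 523*s + 394) + 8*s^3 - 30*s^2 - 302*s + 240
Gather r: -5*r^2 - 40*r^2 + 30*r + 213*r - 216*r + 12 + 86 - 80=-45*r^2 + 27*r + 18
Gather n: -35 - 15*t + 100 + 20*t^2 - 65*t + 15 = 20*t^2 - 80*t + 80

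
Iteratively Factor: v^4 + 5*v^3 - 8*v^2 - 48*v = (v - 3)*(v^3 + 8*v^2 + 16*v) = (v - 3)*(v + 4)*(v^2 + 4*v) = (v - 3)*(v + 4)^2*(v)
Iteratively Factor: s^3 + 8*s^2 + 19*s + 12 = (s + 3)*(s^2 + 5*s + 4) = (s + 1)*(s + 3)*(s + 4)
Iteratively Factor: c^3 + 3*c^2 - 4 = (c + 2)*(c^2 + c - 2) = (c + 2)^2*(c - 1)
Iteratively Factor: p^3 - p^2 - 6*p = (p - 3)*(p^2 + 2*p) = p*(p - 3)*(p + 2)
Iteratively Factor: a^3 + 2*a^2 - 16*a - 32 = (a + 2)*(a^2 - 16) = (a - 4)*(a + 2)*(a + 4)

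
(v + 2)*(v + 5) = v^2 + 7*v + 10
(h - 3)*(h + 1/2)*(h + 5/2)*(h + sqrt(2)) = h^4 + sqrt(2)*h^3 - 31*h^2/4 - 31*sqrt(2)*h/4 - 15*h/4 - 15*sqrt(2)/4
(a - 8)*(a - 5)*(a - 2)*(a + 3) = a^4 - 12*a^3 + 21*a^2 + 118*a - 240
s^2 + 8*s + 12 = (s + 2)*(s + 6)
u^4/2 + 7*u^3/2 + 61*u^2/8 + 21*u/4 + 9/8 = (u/2 + 1/4)*(u + 1/2)*(u + 3)^2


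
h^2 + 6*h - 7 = (h - 1)*(h + 7)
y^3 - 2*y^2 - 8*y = y*(y - 4)*(y + 2)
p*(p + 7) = p^2 + 7*p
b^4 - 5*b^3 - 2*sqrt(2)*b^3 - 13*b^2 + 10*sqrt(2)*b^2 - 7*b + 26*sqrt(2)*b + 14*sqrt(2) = (b - 7)*(b + 1)^2*(b - 2*sqrt(2))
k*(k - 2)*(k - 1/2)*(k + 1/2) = k^4 - 2*k^3 - k^2/4 + k/2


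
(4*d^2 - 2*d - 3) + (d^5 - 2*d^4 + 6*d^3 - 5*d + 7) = d^5 - 2*d^4 + 6*d^3 + 4*d^2 - 7*d + 4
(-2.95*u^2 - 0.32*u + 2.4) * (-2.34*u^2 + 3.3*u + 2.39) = 6.903*u^4 - 8.9862*u^3 - 13.7225*u^2 + 7.1552*u + 5.736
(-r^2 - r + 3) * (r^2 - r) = -r^4 + 4*r^2 - 3*r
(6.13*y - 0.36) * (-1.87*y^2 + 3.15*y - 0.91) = -11.4631*y^3 + 19.9827*y^2 - 6.7123*y + 0.3276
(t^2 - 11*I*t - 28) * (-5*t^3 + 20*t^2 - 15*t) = -5*t^5 + 20*t^4 + 55*I*t^4 + 125*t^3 - 220*I*t^3 - 560*t^2 + 165*I*t^2 + 420*t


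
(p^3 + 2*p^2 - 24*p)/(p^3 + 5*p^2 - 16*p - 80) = p*(p + 6)/(p^2 + 9*p + 20)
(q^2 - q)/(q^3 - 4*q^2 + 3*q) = 1/(q - 3)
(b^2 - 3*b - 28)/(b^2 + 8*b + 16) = (b - 7)/(b + 4)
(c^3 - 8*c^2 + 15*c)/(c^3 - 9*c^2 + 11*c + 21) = c*(c - 5)/(c^2 - 6*c - 7)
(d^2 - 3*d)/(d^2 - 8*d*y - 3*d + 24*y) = d/(d - 8*y)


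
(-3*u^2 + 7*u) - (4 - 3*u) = -3*u^2 + 10*u - 4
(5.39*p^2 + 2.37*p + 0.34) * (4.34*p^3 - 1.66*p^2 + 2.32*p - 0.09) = 23.3926*p^5 + 1.3384*p^4 + 10.0462*p^3 + 4.4489*p^2 + 0.5755*p - 0.0306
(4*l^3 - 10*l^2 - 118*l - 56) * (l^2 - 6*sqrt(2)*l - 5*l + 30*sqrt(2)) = 4*l^5 - 24*sqrt(2)*l^4 - 30*l^4 - 68*l^3 + 180*sqrt(2)*l^3 + 534*l^2 + 408*sqrt(2)*l^2 - 3204*sqrt(2)*l + 280*l - 1680*sqrt(2)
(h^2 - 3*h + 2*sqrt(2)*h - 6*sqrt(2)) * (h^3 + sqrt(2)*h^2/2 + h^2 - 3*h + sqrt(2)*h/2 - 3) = h^5 - 2*h^4 + 5*sqrt(2)*h^4/2 - 5*sqrt(2)*h^3 - 4*h^3 - 27*sqrt(2)*h^2/2 + 2*h^2 + 3*h + 12*sqrt(2)*h + 18*sqrt(2)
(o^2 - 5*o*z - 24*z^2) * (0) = 0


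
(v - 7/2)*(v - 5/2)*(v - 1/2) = v^3 - 13*v^2/2 + 47*v/4 - 35/8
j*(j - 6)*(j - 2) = j^3 - 8*j^2 + 12*j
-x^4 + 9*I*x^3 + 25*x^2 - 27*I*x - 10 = (x - 5*I)*(x - 2*I)*(I*x + 1)^2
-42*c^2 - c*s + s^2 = (-7*c + s)*(6*c + s)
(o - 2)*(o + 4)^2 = o^3 + 6*o^2 - 32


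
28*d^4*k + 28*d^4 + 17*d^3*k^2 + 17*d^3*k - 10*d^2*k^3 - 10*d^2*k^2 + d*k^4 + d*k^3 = (-7*d + k)*(-4*d + k)*(d + k)*(d*k + d)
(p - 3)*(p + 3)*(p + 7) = p^3 + 7*p^2 - 9*p - 63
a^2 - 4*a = a*(a - 4)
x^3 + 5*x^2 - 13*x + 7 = (x - 1)^2*(x + 7)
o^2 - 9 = (o - 3)*(o + 3)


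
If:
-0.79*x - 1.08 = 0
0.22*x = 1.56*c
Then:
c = -0.19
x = -1.37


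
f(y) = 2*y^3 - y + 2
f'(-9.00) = 485.00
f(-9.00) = -1447.00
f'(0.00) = -1.00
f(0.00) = 2.00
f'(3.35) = 66.34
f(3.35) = 73.84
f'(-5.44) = 176.56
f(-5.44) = -314.54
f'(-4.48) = 119.42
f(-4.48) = -173.35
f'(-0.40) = -0.04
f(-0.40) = 2.27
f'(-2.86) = 48.08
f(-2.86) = -41.93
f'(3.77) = 84.28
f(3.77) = 105.40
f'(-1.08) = 6.00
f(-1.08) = 0.56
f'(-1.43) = 11.27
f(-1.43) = -2.42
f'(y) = 6*y^2 - 1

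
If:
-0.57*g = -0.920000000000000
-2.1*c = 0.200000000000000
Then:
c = -0.10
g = 1.61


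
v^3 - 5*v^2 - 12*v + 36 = (v - 6)*(v - 2)*(v + 3)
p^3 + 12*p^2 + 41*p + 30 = (p + 1)*(p + 5)*(p + 6)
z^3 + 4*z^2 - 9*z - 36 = (z - 3)*(z + 3)*(z + 4)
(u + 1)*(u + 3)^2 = u^3 + 7*u^2 + 15*u + 9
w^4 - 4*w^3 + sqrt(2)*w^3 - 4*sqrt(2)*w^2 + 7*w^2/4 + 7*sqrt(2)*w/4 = w*(w - 7/2)*(w - 1/2)*(w + sqrt(2))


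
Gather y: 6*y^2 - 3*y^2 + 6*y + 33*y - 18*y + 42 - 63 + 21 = 3*y^2 + 21*y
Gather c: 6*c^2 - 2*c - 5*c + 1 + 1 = 6*c^2 - 7*c + 2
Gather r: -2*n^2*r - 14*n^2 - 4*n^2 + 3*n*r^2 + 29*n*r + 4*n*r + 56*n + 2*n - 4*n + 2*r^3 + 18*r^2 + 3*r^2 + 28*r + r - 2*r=-18*n^2 + 54*n + 2*r^3 + r^2*(3*n + 21) + r*(-2*n^2 + 33*n + 27)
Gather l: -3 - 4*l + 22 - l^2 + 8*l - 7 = -l^2 + 4*l + 12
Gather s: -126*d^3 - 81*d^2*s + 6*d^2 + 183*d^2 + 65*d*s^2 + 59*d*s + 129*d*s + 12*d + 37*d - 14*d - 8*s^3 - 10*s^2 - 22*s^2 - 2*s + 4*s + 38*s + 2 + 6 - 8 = -126*d^3 + 189*d^2 + 35*d - 8*s^3 + s^2*(65*d - 32) + s*(-81*d^2 + 188*d + 40)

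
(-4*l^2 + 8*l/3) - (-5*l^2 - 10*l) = l^2 + 38*l/3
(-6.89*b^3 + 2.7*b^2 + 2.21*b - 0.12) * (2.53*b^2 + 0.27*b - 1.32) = -17.4317*b^5 + 4.9707*b^4 + 15.4151*b^3 - 3.2709*b^2 - 2.9496*b + 0.1584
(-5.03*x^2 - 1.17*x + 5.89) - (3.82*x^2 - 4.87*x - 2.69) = -8.85*x^2 + 3.7*x + 8.58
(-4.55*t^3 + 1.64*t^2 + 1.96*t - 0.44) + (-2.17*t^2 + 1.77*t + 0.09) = -4.55*t^3 - 0.53*t^2 + 3.73*t - 0.35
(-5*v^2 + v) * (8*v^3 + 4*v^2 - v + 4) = -40*v^5 - 12*v^4 + 9*v^3 - 21*v^2 + 4*v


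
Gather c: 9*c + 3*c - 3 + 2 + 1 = 12*c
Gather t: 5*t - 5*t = 0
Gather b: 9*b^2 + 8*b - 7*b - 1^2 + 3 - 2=9*b^2 + b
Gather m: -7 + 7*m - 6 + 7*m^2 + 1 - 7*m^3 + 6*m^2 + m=-7*m^3 + 13*m^2 + 8*m - 12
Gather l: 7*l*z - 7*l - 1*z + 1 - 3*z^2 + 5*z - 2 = l*(7*z - 7) - 3*z^2 + 4*z - 1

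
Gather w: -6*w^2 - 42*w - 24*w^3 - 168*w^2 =-24*w^3 - 174*w^2 - 42*w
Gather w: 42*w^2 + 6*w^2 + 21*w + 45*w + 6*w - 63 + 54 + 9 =48*w^2 + 72*w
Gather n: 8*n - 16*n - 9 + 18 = 9 - 8*n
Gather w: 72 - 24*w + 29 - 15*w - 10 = 91 - 39*w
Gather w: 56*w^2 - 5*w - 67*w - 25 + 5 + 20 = 56*w^2 - 72*w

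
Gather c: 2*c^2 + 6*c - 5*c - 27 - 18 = 2*c^2 + c - 45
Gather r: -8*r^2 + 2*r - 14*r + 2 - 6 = -8*r^2 - 12*r - 4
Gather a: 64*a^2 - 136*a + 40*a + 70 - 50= 64*a^2 - 96*a + 20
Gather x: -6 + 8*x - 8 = 8*x - 14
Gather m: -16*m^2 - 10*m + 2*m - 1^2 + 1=-16*m^2 - 8*m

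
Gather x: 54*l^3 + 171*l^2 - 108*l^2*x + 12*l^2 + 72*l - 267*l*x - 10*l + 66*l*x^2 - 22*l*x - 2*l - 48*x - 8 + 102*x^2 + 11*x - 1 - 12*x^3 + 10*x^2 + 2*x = 54*l^3 + 183*l^2 + 60*l - 12*x^3 + x^2*(66*l + 112) + x*(-108*l^2 - 289*l - 35) - 9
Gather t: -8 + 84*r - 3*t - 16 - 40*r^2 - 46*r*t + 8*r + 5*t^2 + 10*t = -40*r^2 + 92*r + 5*t^2 + t*(7 - 46*r) - 24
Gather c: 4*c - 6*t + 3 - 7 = 4*c - 6*t - 4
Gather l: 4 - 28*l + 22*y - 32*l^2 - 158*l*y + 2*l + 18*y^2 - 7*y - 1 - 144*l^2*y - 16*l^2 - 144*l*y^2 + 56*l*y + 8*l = l^2*(-144*y - 48) + l*(-144*y^2 - 102*y - 18) + 18*y^2 + 15*y + 3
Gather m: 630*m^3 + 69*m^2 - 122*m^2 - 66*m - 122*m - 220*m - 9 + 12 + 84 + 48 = 630*m^3 - 53*m^2 - 408*m + 135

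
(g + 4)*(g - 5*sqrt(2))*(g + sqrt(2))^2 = g^4 - 3*sqrt(2)*g^3 + 4*g^3 - 18*g^2 - 12*sqrt(2)*g^2 - 72*g - 10*sqrt(2)*g - 40*sqrt(2)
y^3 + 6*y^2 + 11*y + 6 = (y + 1)*(y + 2)*(y + 3)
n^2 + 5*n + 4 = (n + 1)*(n + 4)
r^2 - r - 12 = (r - 4)*(r + 3)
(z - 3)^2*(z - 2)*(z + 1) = z^4 - 7*z^3 + 13*z^2 + 3*z - 18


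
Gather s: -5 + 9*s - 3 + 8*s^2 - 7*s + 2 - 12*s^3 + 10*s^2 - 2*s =-12*s^3 + 18*s^2 - 6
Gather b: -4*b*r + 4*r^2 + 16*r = -4*b*r + 4*r^2 + 16*r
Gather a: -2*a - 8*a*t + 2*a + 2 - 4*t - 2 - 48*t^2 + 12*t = -8*a*t - 48*t^2 + 8*t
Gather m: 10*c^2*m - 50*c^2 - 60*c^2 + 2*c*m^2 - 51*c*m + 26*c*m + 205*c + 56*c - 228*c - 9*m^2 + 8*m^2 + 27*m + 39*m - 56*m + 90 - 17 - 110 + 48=-110*c^2 + 33*c + m^2*(2*c - 1) + m*(10*c^2 - 25*c + 10) + 11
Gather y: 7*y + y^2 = y^2 + 7*y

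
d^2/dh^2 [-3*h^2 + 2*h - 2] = -6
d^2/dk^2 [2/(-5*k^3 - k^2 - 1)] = 4*(-k^2*(15*k + 2)^2 + (15*k + 1)*(5*k^3 + k^2 + 1))/(5*k^3 + k^2 + 1)^3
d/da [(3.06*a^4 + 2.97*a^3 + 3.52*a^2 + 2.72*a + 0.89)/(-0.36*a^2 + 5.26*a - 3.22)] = (-2.2032*a^5 + 47.2176*a^4 - 8.16840000000001*a^3 - 9.1958*a^2 - 22.028*a - 13.4398)/(0.1296*a^4 - 3.7872*a^3 + 29.986*a^2 - 33.8744*a + 10.3684)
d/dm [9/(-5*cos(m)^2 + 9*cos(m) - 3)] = 9*(9 - 10*cos(m))*sin(m)/(5*cos(m)^2 - 9*cos(m) + 3)^2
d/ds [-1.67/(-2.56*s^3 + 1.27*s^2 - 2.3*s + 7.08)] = (-12.8256*s^2 + 4.2418*s - 3.841)/(2.56*s^3 - 1.27*s^2 + 2.3*s - 7.08)^2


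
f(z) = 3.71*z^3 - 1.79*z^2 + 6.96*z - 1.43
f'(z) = 11.13*z^2 - 3.58*z + 6.96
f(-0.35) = -4.24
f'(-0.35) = 9.58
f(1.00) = 7.45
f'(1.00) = 14.51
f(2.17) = 43.15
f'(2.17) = 51.60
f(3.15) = 118.69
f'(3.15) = 106.12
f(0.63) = 3.17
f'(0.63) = 9.12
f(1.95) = 32.84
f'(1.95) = 42.30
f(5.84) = 717.11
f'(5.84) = 365.65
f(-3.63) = -227.74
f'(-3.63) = 166.61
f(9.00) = 2620.81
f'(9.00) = 876.27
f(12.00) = 6235.21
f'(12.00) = 1566.72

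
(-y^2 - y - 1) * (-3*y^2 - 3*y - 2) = 3*y^4 + 6*y^3 + 8*y^2 + 5*y + 2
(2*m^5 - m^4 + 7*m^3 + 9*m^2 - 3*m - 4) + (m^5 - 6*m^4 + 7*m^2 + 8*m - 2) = 3*m^5 - 7*m^4 + 7*m^3 + 16*m^2 + 5*m - 6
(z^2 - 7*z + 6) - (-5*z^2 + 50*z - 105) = 6*z^2 - 57*z + 111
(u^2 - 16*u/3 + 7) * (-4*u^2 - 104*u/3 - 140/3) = -4*u^4 - 40*u^3/3 + 992*u^2/9 + 56*u/9 - 980/3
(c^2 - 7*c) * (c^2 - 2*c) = c^4 - 9*c^3 + 14*c^2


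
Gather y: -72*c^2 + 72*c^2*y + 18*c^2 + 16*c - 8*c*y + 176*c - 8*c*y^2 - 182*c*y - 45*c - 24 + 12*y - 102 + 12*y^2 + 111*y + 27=-54*c^2 + 147*c + y^2*(12 - 8*c) + y*(72*c^2 - 190*c + 123) - 99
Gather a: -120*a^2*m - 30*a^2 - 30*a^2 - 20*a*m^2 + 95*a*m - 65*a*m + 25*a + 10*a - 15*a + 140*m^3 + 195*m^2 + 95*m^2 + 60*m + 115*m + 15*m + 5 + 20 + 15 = a^2*(-120*m - 60) + a*(-20*m^2 + 30*m + 20) + 140*m^3 + 290*m^2 + 190*m + 40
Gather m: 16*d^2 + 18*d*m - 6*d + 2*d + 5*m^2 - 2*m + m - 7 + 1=16*d^2 - 4*d + 5*m^2 + m*(18*d - 1) - 6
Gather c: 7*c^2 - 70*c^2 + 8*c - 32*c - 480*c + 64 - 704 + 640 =-63*c^2 - 504*c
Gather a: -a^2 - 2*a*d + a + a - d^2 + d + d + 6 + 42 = -a^2 + a*(2 - 2*d) - d^2 + 2*d + 48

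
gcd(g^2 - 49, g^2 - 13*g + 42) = g - 7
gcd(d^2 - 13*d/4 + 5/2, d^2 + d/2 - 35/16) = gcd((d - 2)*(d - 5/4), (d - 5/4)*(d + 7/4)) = d - 5/4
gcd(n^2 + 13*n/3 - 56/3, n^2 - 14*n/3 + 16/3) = n - 8/3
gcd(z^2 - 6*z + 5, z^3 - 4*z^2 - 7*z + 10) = z^2 - 6*z + 5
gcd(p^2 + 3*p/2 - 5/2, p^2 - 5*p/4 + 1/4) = p - 1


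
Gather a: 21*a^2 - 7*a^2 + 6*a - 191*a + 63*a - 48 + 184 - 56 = 14*a^2 - 122*a + 80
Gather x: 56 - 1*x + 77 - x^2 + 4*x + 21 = -x^2 + 3*x + 154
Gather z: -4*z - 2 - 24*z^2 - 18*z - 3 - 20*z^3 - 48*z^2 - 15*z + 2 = -20*z^3 - 72*z^2 - 37*z - 3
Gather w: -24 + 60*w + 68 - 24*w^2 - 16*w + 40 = -24*w^2 + 44*w + 84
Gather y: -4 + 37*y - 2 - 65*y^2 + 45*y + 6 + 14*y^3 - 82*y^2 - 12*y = 14*y^3 - 147*y^2 + 70*y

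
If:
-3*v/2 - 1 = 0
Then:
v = -2/3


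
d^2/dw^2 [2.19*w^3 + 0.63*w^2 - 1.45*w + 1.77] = 13.14*w + 1.26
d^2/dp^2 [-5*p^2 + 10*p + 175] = -10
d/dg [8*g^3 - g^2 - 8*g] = 24*g^2 - 2*g - 8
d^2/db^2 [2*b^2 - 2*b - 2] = 4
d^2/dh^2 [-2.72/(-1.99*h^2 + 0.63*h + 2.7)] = (21.542944*h^2 - 6.820128*h - 2.72*(3.98*h - 0.63)*(7.96*h - 1.26) - 29.22912)/(-1.99*h^2 + 0.63*h + 2.7)^3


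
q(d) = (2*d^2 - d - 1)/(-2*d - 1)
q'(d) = (4*d - 1)/(-2*d - 1) + 2*(2*d^2 - d - 1)/(-2*d - 1)^2 = -1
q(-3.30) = 4.30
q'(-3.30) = -1.00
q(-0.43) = 1.43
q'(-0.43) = -1.00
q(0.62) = 0.38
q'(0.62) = -1.00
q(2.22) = -1.22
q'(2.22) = -1.00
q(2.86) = -1.86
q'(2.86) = -1.00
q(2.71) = -1.71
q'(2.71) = -1.00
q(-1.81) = 2.81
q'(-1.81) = -1.00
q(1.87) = -0.87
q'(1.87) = -1.00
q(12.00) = -11.00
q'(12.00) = -1.00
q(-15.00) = 16.00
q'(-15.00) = -1.00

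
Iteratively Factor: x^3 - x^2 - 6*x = (x + 2)*(x^2 - 3*x) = (x - 3)*(x + 2)*(x)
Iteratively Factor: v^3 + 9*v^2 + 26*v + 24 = (v + 3)*(v^2 + 6*v + 8) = (v + 2)*(v + 3)*(v + 4)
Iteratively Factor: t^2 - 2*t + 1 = (t - 1)*(t - 1)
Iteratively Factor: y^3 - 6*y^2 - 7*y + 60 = (y - 4)*(y^2 - 2*y - 15) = (y - 4)*(y + 3)*(y - 5)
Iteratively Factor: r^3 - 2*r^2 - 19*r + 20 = (r - 1)*(r^2 - r - 20) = (r - 1)*(r + 4)*(r - 5)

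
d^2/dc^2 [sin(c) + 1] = -sin(c)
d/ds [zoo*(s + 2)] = zoo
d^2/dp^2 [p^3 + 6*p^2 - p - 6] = 6*p + 12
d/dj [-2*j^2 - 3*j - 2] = -4*j - 3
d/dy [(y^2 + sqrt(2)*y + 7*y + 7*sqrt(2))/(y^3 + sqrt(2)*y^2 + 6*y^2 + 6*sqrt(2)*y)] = (-y^2 - 14*y - 42)/(y^2*(y^2 + 12*y + 36))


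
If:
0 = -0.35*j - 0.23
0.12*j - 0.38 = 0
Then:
No Solution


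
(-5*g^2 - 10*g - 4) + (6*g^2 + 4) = g^2 - 10*g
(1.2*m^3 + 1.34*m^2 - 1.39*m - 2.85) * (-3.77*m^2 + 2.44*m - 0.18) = -4.524*m^5 - 2.1238*m^4 + 8.2939*m^3 + 7.1117*m^2 - 6.7038*m + 0.513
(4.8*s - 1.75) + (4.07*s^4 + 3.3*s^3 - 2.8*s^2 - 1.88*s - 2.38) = 4.07*s^4 + 3.3*s^3 - 2.8*s^2 + 2.92*s - 4.13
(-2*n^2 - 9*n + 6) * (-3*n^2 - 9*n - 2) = 6*n^4 + 45*n^3 + 67*n^2 - 36*n - 12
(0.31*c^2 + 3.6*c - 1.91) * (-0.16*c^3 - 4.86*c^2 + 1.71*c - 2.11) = -0.0496*c^5 - 2.0826*c^4 - 16.6603*c^3 + 14.7845*c^2 - 10.8621*c + 4.0301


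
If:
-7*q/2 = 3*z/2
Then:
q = -3*z/7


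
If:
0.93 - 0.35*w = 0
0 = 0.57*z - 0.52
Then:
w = 2.66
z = 0.91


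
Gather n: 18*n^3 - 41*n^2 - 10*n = 18*n^3 - 41*n^2 - 10*n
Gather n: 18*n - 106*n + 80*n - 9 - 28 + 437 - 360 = 40 - 8*n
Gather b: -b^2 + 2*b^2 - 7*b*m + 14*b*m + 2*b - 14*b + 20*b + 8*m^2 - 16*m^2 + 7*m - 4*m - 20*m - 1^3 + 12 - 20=b^2 + b*(7*m + 8) - 8*m^2 - 17*m - 9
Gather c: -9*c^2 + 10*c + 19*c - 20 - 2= -9*c^2 + 29*c - 22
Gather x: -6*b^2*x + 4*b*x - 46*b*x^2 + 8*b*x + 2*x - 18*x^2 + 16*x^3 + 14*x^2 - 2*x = 16*x^3 + x^2*(-46*b - 4) + x*(-6*b^2 + 12*b)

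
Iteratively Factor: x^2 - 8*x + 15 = (x - 5)*(x - 3)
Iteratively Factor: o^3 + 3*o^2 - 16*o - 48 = (o + 3)*(o^2 - 16) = (o - 4)*(o + 3)*(o + 4)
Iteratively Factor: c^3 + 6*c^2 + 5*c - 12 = (c + 3)*(c^2 + 3*c - 4) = (c + 3)*(c + 4)*(c - 1)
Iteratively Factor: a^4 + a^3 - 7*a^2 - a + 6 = (a - 2)*(a^3 + 3*a^2 - a - 3) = (a - 2)*(a - 1)*(a^2 + 4*a + 3) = (a - 2)*(a - 1)*(a + 1)*(a + 3)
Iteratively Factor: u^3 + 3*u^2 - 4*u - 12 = (u - 2)*(u^2 + 5*u + 6) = (u - 2)*(u + 2)*(u + 3)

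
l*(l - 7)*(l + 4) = l^3 - 3*l^2 - 28*l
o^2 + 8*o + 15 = (o + 3)*(o + 5)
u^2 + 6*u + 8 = (u + 2)*(u + 4)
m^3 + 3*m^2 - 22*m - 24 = (m - 4)*(m + 1)*(m + 6)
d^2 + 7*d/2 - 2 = (d - 1/2)*(d + 4)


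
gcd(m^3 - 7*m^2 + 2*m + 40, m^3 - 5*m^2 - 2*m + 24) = m^2 - 2*m - 8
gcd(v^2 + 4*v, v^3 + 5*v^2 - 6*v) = v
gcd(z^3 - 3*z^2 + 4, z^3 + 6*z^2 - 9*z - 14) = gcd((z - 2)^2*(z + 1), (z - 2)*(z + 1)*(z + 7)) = z^2 - z - 2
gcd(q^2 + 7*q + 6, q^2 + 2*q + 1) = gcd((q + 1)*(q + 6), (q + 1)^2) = q + 1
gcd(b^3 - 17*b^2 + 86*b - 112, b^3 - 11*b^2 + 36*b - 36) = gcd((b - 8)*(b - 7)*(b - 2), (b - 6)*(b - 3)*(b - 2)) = b - 2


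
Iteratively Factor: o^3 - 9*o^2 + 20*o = (o)*(o^2 - 9*o + 20) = o*(o - 4)*(o - 5)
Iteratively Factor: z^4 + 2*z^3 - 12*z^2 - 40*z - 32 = (z + 2)*(z^3 - 12*z - 16) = (z + 2)^2*(z^2 - 2*z - 8) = (z + 2)^3*(z - 4)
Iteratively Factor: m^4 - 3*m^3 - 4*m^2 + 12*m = (m + 2)*(m^3 - 5*m^2 + 6*m) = (m - 2)*(m + 2)*(m^2 - 3*m) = (m - 3)*(m - 2)*(m + 2)*(m)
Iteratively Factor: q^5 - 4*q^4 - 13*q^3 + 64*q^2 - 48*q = (q + 4)*(q^4 - 8*q^3 + 19*q^2 - 12*q) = (q - 1)*(q + 4)*(q^3 - 7*q^2 + 12*q) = (q - 4)*(q - 1)*(q + 4)*(q^2 - 3*q) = (q - 4)*(q - 3)*(q - 1)*(q + 4)*(q)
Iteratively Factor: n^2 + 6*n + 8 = (n + 4)*(n + 2)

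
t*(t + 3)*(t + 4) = t^3 + 7*t^2 + 12*t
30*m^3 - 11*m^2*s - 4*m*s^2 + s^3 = (-5*m + s)*(-2*m + s)*(3*m + s)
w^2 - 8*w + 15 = (w - 5)*(w - 3)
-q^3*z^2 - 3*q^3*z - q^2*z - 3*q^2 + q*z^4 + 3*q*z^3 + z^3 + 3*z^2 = (-q + z)*(q + z)*(z + 3)*(q*z + 1)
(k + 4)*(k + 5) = k^2 + 9*k + 20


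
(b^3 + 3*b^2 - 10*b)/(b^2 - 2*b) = b + 5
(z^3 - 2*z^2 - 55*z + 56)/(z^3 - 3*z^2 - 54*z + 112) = (z - 1)/(z - 2)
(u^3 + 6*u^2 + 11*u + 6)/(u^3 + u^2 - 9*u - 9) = (u + 2)/(u - 3)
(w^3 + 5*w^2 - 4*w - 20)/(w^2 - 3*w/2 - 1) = 2*(w^2 + 7*w + 10)/(2*w + 1)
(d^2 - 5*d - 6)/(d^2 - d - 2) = (d - 6)/(d - 2)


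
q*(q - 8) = q^2 - 8*q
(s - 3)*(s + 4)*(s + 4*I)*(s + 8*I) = s^4 + s^3 + 12*I*s^3 - 44*s^2 + 12*I*s^2 - 32*s - 144*I*s + 384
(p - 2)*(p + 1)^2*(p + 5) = p^4 + 5*p^3 - 3*p^2 - 17*p - 10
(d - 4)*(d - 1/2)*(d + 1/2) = d^3 - 4*d^2 - d/4 + 1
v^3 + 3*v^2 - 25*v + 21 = (v - 3)*(v - 1)*(v + 7)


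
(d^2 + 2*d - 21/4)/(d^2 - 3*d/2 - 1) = (-4*d^2 - 8*d + 21)/(2*(-2*d^2 + 3*d + 2))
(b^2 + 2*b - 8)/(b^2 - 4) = (b + 4)/(b + 2)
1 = 1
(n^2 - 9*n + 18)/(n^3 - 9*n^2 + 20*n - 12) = (n - 3)/(n^2 - 3*n + 2)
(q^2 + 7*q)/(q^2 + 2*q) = (q + 7)/(q + 2)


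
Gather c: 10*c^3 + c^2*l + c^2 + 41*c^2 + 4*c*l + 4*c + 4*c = 10*c^3 + c^2*(l + 42) + c*(4*l + 8)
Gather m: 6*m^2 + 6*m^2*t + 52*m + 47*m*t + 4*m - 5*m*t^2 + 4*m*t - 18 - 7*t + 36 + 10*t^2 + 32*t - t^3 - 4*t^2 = m^2*(6*t + 6) + m*(-5*t^2 + 51*t + 56) - t^3 + 6*t^2 + 25*t + 18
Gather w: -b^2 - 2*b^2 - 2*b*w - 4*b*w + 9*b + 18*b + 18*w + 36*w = -3*b^2 + 27*b + w*(54 - 6*b)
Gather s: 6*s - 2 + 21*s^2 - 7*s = 21*s^2 - s - 2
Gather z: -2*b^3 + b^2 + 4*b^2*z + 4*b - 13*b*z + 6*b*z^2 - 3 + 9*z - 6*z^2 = -2*b^3 + b^2 + 4*b + z^2*(6*b - 6) + z*(4*b^2 - 13*b + 9) - 3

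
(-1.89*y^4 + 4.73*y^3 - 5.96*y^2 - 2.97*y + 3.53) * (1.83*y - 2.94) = -3.4587*y^5 + 14.2125*y^4 - 24.813*y^3 + 12.0873*y^2 + 15.1917*y - 10.3782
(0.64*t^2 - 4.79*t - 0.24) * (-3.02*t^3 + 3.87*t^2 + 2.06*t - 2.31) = -1.9328*t^5 + 16.9426*t^4 - 16.4941*t^3 - 12.2746*t^2 + 10.5705*t + 0.5544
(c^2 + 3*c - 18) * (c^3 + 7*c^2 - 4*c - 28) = c^5 + 10*c^4 - c^3 - 166*c^2 - 12*c + 504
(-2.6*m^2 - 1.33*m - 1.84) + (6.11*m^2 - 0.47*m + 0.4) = 3.51*m^2 - 1.8*m - 1.44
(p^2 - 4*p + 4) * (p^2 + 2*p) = p^4 - 2*p^3 - 4*p^2 + 8*p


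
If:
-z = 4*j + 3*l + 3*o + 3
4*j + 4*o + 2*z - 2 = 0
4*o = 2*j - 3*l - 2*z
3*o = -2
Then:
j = -1/6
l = -1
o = -2/3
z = 8/3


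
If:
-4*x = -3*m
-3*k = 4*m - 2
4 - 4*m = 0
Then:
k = -2/3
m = 1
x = 3/4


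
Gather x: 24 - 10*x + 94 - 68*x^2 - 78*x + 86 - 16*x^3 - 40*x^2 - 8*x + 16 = -16*x^3 - 108*x^2 - 96*x + 220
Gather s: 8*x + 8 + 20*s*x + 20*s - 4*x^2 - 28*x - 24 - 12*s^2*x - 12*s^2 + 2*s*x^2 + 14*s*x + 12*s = s^2*(-12*x - 12) + s*(2*x^2 + 34*x + 32) - 4*x^2 - 20*x - 16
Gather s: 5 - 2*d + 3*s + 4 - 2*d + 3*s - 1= -4*d + 6*s + 8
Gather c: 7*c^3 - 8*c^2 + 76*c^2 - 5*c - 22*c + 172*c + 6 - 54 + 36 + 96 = 7*c^3 + 68*c^2 + 145*c + 84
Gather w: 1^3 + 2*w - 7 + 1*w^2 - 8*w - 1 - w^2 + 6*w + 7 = 0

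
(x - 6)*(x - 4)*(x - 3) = x^3 - 13*x^2 + 54*x - 72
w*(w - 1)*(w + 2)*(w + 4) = w^4 + 5*w^3 + 2*w^2 - 8*w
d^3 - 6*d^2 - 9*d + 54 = (d - 6)*(d - 3)*(d + 3)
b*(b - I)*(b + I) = b^3 + b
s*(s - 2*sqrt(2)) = s^2 - 2*sqrt(2)*s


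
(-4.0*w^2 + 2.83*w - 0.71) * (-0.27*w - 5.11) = 1.08*w^3 + 19.6759*w^2 - 14.2696*w + 3.6281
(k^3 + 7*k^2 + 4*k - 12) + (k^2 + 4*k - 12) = k^3 + 8*k^2 + 8*k - 24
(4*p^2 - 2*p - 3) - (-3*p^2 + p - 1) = 7*p^2 - 3*p - 2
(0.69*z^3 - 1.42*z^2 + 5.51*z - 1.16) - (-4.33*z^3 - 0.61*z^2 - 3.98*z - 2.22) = 5.02*z^3 - 0.81*z^2 + 9.49*z + 1.06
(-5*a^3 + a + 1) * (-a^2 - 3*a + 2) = 5*a^5 + 15*a^4 - 11*a^3 - 4*a^2 - a + 2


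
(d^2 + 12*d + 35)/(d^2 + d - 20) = (d + 7)/(d - 4)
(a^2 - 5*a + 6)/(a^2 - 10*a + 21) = (a - 2)/(a - 7)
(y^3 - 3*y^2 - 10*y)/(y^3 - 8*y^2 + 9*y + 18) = y*(y^2 - 3*y - 10)/(y^3 - 8*y^2 + 9*y + 18)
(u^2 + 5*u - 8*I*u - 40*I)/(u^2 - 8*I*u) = (u + 5)/u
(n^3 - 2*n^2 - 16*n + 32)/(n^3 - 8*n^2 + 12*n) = (n^2 - 16)/(n*(n - 6))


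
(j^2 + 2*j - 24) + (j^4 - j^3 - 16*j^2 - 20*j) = j^4 - j^3 - 15*j^2 - 18*j - 24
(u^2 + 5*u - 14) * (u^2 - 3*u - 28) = u^4 + 2*u^3 - 57*u^2 - 98*u + 392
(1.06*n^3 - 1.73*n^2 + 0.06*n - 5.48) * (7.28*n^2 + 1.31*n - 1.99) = 7.7168*n^5 - 11.2058*n^4 - 3.9389*n^3 - 36.3731*n^2 - 7.2982*n + 10.9052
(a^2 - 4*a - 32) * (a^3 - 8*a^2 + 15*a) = a^5 - 12*a^4 + 15*a^3 + 196*a^2 - 480*a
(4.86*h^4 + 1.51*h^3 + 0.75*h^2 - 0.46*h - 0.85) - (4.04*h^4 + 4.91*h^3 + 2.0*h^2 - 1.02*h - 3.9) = 0.82*h^4 - 3.4*h^3 - 1.25*h^2 + 0.56*h + 3.05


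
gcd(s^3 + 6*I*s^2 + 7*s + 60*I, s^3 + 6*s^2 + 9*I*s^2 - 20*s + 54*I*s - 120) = s^2 + 9*I*s - 20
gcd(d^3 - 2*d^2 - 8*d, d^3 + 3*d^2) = d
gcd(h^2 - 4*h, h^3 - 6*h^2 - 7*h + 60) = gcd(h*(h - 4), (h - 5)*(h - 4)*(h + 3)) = h - 4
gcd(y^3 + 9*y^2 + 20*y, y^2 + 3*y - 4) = y + 4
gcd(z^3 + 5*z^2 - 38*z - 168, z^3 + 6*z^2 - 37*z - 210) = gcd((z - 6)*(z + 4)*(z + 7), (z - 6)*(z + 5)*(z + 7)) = z^2 + z - 42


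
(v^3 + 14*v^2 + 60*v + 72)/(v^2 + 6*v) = v + 8 + 12/v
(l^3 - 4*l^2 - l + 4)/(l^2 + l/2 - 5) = 2*(l^3 - 4*l^2 - l + 4)/(2*l^2 + l - 10)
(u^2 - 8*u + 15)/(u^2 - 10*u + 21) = (u - 5)/(u - 7)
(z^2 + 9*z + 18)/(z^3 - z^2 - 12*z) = (z + 6)/(z*(z - 4))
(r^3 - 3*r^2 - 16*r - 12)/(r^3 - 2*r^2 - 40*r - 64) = (r^2 - 5*r - 6)/(r^2 - 4*r - 32)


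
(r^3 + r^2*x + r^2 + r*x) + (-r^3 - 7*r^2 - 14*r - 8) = r^2*x - 6*r^2 + r*x - 14*r - 8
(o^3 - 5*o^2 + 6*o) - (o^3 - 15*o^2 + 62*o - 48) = 10*o^2 - 56*o + 48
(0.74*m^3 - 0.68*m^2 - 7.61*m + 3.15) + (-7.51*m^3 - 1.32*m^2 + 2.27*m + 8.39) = -6.77*m^3 - 2.0*m^2 - 5.34*m + 11.54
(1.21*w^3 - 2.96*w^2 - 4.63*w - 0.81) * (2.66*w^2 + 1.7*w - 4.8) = 3.2186*w^5 - 5.8166*w^4 - 23.1558*w^3 + 4.1824*w^2 + 20.847*w + 3.888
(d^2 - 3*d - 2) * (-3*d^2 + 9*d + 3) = -3*d^4 + 18*d^3 - 18*d^2 - 27*d - 6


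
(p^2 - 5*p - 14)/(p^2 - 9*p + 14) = (p + 2)/(p - 2)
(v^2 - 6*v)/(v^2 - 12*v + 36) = v/(v - 6)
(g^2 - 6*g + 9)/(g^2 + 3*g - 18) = (g - 3)/(g + 6)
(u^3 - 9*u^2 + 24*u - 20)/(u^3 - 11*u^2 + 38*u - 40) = (u - 2)/(u - 4)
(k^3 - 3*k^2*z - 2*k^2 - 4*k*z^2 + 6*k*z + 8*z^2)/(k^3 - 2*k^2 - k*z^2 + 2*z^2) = (-k + 4*z)/(-k + z)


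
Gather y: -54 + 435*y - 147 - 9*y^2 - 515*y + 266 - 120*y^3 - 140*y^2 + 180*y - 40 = -120*y^3 - 149*y^2 + 100*y + 25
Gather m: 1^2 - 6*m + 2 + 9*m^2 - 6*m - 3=9*m^2 - 12*m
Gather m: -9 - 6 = -15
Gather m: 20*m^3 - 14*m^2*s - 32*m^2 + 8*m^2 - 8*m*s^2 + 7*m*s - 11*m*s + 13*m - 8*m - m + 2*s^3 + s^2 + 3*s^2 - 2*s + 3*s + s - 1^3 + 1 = 20*m^3 + m^2*(-14*s - 24) + m*(-8*s^2 - 4*s + 4) + 2*s^3 + 4*s^2 + 2*s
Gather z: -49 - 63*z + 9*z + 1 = -54*z - 48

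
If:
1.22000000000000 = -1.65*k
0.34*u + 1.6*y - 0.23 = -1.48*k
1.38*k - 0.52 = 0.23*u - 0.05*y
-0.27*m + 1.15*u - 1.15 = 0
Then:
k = -0.74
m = -30.79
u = -6.23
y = 2.15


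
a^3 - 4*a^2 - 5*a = a*(a - 5)*(a + 1)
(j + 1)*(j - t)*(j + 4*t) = j^3 + 3*j^2*t + j^2 - 4*j*t^2 + 3*j*t - 4*t^2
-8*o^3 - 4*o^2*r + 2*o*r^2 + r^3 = (-2*o + r)*(2*o + r)^2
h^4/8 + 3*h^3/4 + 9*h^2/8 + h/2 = h*(h/4 + 1)*(h/2 + 1/2)*(h + 1)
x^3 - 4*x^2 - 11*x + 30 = (x - 5)*(x - 2)*(x + 3)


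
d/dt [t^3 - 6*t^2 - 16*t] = 3*t^2 - 12*t - 16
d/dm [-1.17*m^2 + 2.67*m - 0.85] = 2.67 - 2.34*m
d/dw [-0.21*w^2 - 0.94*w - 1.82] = -0.42*w - 0.94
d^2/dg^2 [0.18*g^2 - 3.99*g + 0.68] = 0.360000000000000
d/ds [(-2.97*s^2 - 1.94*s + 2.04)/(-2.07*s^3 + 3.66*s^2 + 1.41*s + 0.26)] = (-6.1479*s^4 - 8.0316*s^3 + 15.5811*s^2 - 16.4772*s - 3.3808)/(4.2849*s^6 - 15.1524*s^5 + 7.5582*s^4 + 9.2448*s^3 + 3.8913*s^2 + 0.7332*s + 0.0676)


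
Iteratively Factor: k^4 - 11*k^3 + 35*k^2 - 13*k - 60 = (k - 3)*(k^3 - 8*k^2 + 11*k + 20) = (k - 4)*(k - 3)*(k^2 - 4*k - 5) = (k - 5)*(k - 4)*(k - 3)*(k + 1)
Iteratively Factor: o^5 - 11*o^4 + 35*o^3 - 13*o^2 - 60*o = (o - 3)*(o^4 - 8*o^3 + 11*o^2 + 20*o) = (o - 4)*(o - 3)*(o^3 - 4*o^2 - 5*o) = o*(o - 4)*(o - 3)*(o^2 - 4*o - 5) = o*(o - 5)*(o - 4)*(o - 3)*(o + 1)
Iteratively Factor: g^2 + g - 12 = (g - 3)*(g + 4)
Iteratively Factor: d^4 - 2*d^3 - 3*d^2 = (d - 3)*(d^3 + d^2) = d*(d - 3)*(d^2 + d) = d*(d - 3)*(d + 1)*(d)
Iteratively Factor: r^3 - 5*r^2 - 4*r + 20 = (r - 2)*(r^2 - 3*r - 10) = (r - 2)*(r + 2)*(r - 5)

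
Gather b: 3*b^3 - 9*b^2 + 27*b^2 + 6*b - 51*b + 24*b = 3*b^3 + 18*b^2 - 21*b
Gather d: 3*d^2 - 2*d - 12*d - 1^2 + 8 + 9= 3*d^2 - 14*d + 16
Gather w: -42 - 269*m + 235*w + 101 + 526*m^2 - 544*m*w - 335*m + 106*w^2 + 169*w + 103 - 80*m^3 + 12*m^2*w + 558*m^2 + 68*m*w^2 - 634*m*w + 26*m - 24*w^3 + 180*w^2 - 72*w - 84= -80*m^3 + 1084*m^2 - 578*m - 24*w^3 + w^2*(68*m + 286) + w*(12*m^2 - 1178*m + 332) + 78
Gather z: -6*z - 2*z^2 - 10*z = -2*z^2 - 16*z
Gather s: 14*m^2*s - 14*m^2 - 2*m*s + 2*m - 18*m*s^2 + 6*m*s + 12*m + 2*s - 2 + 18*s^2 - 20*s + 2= -14*m^2 + 14*m + s^2*(18 - 18*m) + s*(14*m^2 + 4*m - 18)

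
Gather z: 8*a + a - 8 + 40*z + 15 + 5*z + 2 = 9*a + 45*z + 9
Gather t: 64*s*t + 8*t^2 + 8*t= 8*t^2 + t*(64*s + 8)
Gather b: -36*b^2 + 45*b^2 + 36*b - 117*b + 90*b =9*b^2 + 9*b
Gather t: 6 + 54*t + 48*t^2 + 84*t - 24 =48*t^2 + 138*t - 18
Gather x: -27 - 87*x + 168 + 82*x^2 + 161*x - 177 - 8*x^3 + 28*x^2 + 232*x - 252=-8*x^3 + 110*x^2 + 306*x - 288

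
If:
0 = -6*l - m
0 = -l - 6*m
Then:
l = 0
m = 0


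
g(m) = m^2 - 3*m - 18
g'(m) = 2*m - 3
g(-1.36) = -12.07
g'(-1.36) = -5.72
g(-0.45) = -16.45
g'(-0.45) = -3.90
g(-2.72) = -2.44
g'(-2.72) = -8.44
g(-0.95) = -14.25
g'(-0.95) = -4.90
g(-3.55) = 5.25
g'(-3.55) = -10.10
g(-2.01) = -7.93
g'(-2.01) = -7.02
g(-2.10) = -7.29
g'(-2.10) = -7.20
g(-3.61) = 5.86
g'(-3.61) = -10.22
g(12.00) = 90.00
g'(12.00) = 21.00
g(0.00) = -18.00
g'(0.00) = -3.00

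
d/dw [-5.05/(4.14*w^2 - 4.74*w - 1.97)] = (41.814*w - 23.937)/(-4.14*w^2 + 4.74*w + 1.97)^2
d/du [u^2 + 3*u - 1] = 2*u + 3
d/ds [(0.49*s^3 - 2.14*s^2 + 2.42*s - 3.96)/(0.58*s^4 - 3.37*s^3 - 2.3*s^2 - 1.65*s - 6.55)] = (-0.2842*s^6 + 2.4824*s^5 - 12.5496*s^4 + 23.881*s^3 - 40.5671*s^2 + 9.81800000000001*s - 22.385)/(0.3364*s^8 - 3.9092*s^7 + 8.6889*s^6 + 13.588*s^5 + 8.813*s^4 + 51.737*s^3 + 32.8525*s^2 + 21.615*s + 42.9025)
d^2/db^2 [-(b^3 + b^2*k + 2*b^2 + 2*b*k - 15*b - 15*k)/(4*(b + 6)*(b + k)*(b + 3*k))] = (3*b^3*k + 4*b^3 + 54*b^2*k + 45*b^2 + 243*b*k + 270*b - 81*k^2 + 486*k + 540)/(2*(b^6 + 9*b^5*k + 18*b^5 + 27*b^4*k^2 + 162*b^4*k + 108*b^4 + 27*b^3*k^3 + 486*b^3*k^2 + 972*b^3*k + 216*b^3 + 486*b^2*k^3 + 2916*b^2*k^2 + 1944*b^2*k + 2916*b*k^3 + 5832*b*k^2 + 5832*k^3))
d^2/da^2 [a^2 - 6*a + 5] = 2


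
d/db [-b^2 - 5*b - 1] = -2*b - 5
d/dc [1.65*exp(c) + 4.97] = 1.65*exp(c)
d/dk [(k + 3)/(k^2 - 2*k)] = (-k^2 - 6*k + 6)/(k^2*(k^2 - 4*k + 4))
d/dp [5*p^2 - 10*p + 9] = 10*p - 10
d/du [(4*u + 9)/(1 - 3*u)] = 31/(3*u - 1)^2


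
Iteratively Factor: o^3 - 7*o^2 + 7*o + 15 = (o - 3)*(o^2 - 4*o - 5) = (o - 5)*(o - 3)*(o + 1)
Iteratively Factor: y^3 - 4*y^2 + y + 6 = (y - 3)*(y^2 - y - 2) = (y - 3)*(y - 2)*(y + 1)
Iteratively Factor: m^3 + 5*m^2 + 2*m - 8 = (m - 1)*(m^2 + 6*m + 8) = (m - 1)*(m + 2)*(m + 4)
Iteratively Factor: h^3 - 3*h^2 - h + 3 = (h - 1)*(h^2 - 2*h - 3) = (h - 3)*(h - 1)*(h + 1)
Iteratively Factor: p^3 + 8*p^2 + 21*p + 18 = (p + 3)*(p^2 + 5*p + 6) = (p + 3)^2*(p + 2)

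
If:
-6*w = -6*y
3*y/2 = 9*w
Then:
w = 0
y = 0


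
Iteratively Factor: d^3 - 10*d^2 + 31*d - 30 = (d - 2)*(d^2 - 8*d + 15) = (d - 3)*(d - 2)*(d - 5)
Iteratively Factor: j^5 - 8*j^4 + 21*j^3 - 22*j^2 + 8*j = (j - 1)*(j^4 - 7*j^3 + 14*j^2 - 8*j) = (j - 1)^2*(j^3 - 6*j^2 + 8*j) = (j - 2)*(j - 1)^2*(j^2 - 4*j) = (j - 4)*(j - 2)*(j - 1)^2*(j)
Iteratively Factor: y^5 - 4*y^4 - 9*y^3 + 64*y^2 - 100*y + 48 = (y - 1)*(y^4 - 3*y^3 - 12*y^2 + 52*y - 48) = (y - 2)*(y - 1)*(y^3 - y^2 - 14*y + 24) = (y - 3)*(y - 2)*(y - 1)*(y^2 + 2*y - 8) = (y - 3)*(y - 2)*(y - 1)*(y + 4)*(y - 2)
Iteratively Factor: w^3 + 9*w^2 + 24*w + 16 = (w + 1)*(w^2 + 8*w + 16) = (w + 1)*(w + 4)*(w + 4)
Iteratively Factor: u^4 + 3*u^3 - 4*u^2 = (u + 4)*(u^3 - u^2) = u*(u + 4)*(u^2 - u) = u^2*(u + 4)*(u - 1)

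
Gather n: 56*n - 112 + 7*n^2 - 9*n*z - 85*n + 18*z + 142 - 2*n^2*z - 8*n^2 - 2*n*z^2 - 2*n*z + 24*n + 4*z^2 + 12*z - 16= n^2*(-2*z - 1) + n*(-2*z^2 - 11*z - 5) + 4*z^2 + 30*z + 14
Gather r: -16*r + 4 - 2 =2 - 16*r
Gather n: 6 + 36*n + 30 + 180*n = 216*n + 36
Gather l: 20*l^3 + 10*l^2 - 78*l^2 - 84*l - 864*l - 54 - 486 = 20*l^3 - 68*l^2 - 948*l - 540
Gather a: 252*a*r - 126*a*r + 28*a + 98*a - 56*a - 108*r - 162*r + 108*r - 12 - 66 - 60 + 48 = a*(126*r + 70) - 162*r - 90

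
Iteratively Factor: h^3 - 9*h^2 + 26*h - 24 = (h - 4)*(h^2 - 5*h + 6) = (h - 4)*(h - 2)*(h - 3)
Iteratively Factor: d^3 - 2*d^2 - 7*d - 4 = (d + 1)*(d^2 - 3*d - 4) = (d - 4)*(d + 1)*(d + 1)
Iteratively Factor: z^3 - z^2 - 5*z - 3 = (z + 1)*(z^2 - 2*z - 3) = (z - 3)*(z + 1)*(z + 1)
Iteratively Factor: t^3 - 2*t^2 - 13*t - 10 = (t + 2)*(t^2 - 4*t - 5) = (t - 5)*(t + 2)*(t + 1)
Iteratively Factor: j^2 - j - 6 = (j - 3)*(j + 2)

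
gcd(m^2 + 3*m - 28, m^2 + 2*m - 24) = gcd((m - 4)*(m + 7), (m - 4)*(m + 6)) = m - 4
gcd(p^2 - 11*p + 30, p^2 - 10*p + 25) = p - 5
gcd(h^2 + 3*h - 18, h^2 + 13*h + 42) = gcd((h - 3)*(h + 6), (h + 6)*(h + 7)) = h + 6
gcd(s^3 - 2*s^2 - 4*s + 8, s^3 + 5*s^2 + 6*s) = s + 2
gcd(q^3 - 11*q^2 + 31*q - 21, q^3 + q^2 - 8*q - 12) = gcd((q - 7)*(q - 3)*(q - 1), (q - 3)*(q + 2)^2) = q - 3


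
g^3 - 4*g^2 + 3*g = g*(g - 3)*(g - 1)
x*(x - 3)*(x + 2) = x^3 - x^2 - 6*x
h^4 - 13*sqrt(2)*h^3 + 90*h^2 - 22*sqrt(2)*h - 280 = (h - 7*sqrt(2))*(h - 5*sqrt(2))*(h - 2*sqrt(2))*(h + sqrt(2))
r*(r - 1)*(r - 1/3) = r^3 - 4*r^2/3 + r/3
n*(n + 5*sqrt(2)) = n^2 + 5*sqrt(2)*n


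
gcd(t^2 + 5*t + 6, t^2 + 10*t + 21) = t + 3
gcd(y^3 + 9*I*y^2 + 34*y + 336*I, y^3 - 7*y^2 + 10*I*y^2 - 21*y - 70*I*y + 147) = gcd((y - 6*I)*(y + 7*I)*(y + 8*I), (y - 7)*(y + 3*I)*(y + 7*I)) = y + 7*I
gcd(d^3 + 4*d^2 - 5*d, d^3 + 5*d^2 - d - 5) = d^2 + 4*d - 5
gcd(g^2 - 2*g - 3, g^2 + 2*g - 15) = g - 3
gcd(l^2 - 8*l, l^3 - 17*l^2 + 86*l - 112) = l - 8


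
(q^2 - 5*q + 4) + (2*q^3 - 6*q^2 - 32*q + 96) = 2*q^3 - 5*q^2 - 37*q + 100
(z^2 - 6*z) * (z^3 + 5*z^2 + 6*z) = z^5 - z^4 - 24*z^3 - 36*z^2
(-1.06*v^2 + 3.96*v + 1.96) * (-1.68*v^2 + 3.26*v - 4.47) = 1.7808*v^4 - 10.1084*v^3 + 14.355*v^2 - 11.3116*v - 8.7612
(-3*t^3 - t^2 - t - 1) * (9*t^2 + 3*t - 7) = -27*t^5 - 18*t^4 + 9*t^3 - 5*t^2 + 4*t + 7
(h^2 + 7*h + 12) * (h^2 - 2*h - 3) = h^4 + 5*h^3 - 5*h^2 - 45*h - 36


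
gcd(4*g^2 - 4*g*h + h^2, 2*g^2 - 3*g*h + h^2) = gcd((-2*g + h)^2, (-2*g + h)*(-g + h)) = 2*g - h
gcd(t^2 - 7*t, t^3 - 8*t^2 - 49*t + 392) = t - 7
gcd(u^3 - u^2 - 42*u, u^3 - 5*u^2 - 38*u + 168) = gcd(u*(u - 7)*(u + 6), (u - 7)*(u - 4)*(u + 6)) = u^2 - u - 42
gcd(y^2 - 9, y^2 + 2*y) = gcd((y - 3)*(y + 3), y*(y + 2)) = 1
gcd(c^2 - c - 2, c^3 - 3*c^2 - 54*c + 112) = c - 2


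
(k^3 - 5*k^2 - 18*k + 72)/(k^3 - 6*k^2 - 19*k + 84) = (k - 6)/(k - 7)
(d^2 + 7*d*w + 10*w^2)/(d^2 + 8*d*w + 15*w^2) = (d + 2*w)/(d + 3*w)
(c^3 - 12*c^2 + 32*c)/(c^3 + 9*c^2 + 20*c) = (c^2 - 12*c + 32)/(c^2 + 9*c + 20)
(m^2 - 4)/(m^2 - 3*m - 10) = (m - 2)/(m - 5)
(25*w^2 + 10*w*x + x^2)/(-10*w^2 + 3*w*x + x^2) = (5*w + x)/(-2*w + x)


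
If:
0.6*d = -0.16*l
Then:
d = -0.266666666666667*l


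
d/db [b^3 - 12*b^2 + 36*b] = 3*b^2 - 24*b + 36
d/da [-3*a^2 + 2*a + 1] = 2 - 6*a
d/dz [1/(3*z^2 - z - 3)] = (1 - 6*z)/(-3*z^2 + z + 3)^2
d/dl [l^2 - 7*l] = 2*l - 7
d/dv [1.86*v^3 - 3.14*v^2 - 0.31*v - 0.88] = 5.58*v^2 - 6.28*v - 0.31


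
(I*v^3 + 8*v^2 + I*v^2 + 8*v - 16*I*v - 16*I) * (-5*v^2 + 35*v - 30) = -5*I*v^5 - 40*v^4 + 30*I*v^4 + 240*v^3 + 85*I*v^3 + 40*v^2 - 510*I*v^2 - 240*v - 80*I*v + 480*I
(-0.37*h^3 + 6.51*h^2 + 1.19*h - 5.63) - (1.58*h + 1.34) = -0.37*h^3 + 6.51*h^2 - 0.39*h - 6.97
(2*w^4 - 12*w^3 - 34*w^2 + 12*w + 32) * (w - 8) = 2*w^5 - 28*w^4 + 62*w^3 + 284*w^2 - 64*w - 256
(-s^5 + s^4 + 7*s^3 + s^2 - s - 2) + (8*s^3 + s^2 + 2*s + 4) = -s^5 + s^4 + 15*s^3 + 2*s^2 + s + 2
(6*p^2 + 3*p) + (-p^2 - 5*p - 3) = 5*p^2 - 2*p - 3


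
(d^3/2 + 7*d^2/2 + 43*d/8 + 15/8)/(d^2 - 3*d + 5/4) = (4*d^3 + 28*d^2 + 43*d + 15)/(2*(4*d^2 - 12*d + 5))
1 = 1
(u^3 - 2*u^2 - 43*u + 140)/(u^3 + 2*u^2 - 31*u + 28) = (u - 5)/(u - 1)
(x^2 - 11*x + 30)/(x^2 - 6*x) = (x - 5)/x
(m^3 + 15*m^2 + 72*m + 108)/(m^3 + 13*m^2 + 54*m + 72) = (m + 6)/(m + 4)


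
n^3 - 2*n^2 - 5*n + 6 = (n - 3)*(n - 1)*(n + 2)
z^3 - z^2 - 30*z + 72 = (z - 4)*(z - 3)*(z + 6)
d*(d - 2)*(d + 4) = d^3 + 2*d^2 - 8*d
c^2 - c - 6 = (c - 3)*(c + 2)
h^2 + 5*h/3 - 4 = (h - 4/3)*(h + 3)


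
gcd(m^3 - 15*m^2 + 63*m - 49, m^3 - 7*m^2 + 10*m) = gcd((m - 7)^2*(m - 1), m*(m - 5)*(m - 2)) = 1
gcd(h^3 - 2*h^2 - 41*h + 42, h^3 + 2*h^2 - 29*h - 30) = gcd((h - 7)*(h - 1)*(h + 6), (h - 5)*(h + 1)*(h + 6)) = h + 6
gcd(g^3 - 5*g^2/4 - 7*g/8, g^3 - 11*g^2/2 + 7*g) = g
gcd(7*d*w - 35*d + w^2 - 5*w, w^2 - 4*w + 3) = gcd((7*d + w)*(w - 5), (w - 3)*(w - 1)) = 1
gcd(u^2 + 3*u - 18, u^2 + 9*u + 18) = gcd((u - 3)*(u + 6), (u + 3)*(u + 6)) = u + 6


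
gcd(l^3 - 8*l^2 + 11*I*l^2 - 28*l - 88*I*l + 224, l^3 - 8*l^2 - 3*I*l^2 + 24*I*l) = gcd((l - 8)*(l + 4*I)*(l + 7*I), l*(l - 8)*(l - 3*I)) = l - 8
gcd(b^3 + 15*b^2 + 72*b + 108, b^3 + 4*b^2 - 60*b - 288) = b^2 + 12*b + 36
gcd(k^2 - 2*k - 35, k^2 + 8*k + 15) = k + 5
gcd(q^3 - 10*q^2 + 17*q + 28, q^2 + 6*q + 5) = q + 1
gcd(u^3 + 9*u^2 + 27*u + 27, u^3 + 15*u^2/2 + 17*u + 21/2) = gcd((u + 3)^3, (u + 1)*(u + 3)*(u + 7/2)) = u + 3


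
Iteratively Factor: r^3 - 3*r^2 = (r)*(r^2 - 3*r) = r^2*(r - 3)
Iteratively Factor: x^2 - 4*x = (x)*(x - 4)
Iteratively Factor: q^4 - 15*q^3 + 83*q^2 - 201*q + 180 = (q - 4)*(q^3 - 11*q^2 + 39*q - 45) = (q - 4)*(q - 3)*(q^2 - 8*q + 15) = (q - 5)*(q - 4)*(q - 3)*(q - 3)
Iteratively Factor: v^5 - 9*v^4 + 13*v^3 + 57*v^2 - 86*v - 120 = (v - 3)*(v^4 - 6*v^3 - 5*v^2 + 42*v + 40) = (v - 5)*(v - 3)*(v^3 - v^2 - 10*v - 8) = (v - 5)*(v - 4)*(v - 3)*(v^2 + 3*v + 2) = (v - 5)*(v - 4)*(v - 3)*(v + 2)*(v + 1)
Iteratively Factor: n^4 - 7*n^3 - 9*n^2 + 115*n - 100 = (n - 1)*(n^3 - 6*n^2 - 15*n + 100) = (n - 1)*(n + 4)*(n^2 - 10*n + 25) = (n - 5)*(n - 1)*(n + 4)*(n - 5)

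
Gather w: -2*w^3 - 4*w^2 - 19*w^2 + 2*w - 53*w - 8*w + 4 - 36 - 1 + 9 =-2*w^3 - 23*w^2 - 59*w - 24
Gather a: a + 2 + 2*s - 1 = a + 2*s + 1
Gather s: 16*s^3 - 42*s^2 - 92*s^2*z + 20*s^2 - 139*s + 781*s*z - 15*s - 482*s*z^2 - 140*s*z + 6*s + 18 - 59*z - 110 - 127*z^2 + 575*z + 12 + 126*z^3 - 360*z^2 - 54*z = 16*s^3 + s^2*(-92*z - 22) + s*(-482*z^2 + 641*z - 148) + 126*z^3 - 487*z^2 + 462*z - 80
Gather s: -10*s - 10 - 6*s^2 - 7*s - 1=-6*s^2 - 17*s - 11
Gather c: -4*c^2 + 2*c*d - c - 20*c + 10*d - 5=-4*c^2 + c*(2*d - 21) + 10*d - 5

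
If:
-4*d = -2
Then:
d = 1/2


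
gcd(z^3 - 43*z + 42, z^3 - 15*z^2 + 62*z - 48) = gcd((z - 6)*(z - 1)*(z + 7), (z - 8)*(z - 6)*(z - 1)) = z^2 - 7*z + 6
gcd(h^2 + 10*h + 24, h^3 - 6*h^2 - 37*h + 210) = h + 6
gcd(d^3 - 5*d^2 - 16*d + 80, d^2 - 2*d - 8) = d - 4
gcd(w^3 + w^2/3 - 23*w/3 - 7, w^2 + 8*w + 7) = w + 1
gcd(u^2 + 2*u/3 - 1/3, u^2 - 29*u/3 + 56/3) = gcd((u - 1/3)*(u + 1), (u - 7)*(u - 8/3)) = 1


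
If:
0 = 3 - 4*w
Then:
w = 3/4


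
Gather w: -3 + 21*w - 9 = 21*w - 12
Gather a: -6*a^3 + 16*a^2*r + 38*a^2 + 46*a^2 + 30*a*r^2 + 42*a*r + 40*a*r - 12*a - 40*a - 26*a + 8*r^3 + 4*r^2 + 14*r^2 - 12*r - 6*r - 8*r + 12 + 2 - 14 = -6*a^3 + a^2*(16*r + 84) + a*(30*r^2 + 82*r - 78) + 8*r^3 + 18*r^2 - 26*r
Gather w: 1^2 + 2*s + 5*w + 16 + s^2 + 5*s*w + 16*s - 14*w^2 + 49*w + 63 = s^2 + 18*s - 14*w^2 + w*(5*s + 54) + 80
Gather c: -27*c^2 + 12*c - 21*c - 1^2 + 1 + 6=-27*c^2 - 9*c + 6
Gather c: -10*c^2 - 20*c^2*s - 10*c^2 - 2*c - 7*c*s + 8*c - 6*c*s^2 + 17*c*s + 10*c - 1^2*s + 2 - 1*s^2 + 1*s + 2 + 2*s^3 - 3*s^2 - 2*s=c^2*(-20*s - 20) + c*(-6*s^2 + 10*s + 16) + 2*s^3 - 4*s^2 - 2*s + 4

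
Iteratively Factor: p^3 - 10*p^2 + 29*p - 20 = (p - 1)*(p^2 - 9*p + 20) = (p - 5)*(p - 1)*(p - 4)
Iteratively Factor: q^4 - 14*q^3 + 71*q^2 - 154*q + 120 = (q - 2)*(q^3 - 12*q^2 + 47*q - 60) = (q - 5)*(q - 2)*(q^2 - 7*q + 12) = (q - 5)*(q - 3)*(q - 2)*(q - 4)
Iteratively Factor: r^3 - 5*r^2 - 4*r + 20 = (r - 2)*(r^2 - 3*r - 10) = (r - 5)*(r - 2)*(r + 2)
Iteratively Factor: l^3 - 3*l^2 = (l - 3)*(l^2) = l*(l - 3)*(l)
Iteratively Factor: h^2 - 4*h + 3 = (h - 3)*(h - 1)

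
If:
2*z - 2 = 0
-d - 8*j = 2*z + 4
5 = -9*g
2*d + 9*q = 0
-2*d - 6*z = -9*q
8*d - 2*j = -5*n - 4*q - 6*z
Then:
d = -3/2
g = -5/9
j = -9/16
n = 17/24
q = 1/3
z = 1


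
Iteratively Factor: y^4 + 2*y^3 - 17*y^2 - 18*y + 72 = (y - 2)*(y^3 + 4*y^2 - 9*y - 36) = (y - 3)*(y - 2)*(y^2 + 7*y + 12) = (y - 3)*(y - 2)*(y + 3)*(y + 4)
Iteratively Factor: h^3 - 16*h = (h + 4)*(h^2 - 4*h) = (h - 4)*(h + 4)*(h)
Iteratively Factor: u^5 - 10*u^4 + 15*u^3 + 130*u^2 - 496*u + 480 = (u - 2)*(u^4 - 8*u^3 - u^2 + 128*u - 240) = (u - 4)*(u - 2)*(u^3 - 4*u^2 - 17*u + 60) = (u - 5)*(u - 4)*(u - 2)*(u^2 + u - 12) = (u - 5)*(u - 4)*(u - 3)*(u - 2)*(u + 4)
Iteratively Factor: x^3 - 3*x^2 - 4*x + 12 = (x - 2)*(x^2 - x - 6) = (x - 3)*(x - 2)*(x + 2)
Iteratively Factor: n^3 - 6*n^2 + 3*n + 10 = (n + 1)*(n^2 - 7*n + 10) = (n - 2)*(n + 1)*(n - 5)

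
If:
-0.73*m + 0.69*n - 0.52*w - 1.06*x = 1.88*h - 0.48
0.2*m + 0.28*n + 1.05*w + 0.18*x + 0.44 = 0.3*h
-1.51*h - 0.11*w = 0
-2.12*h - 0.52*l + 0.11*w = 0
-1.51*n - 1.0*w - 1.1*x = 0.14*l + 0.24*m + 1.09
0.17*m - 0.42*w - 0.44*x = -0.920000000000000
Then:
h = -0.01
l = 0.08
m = -2.21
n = -1.27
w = 0.15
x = 1.09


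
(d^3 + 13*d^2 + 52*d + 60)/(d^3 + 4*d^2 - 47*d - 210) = (d + 2)/(d - 7)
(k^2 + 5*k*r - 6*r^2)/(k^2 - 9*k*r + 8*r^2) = (-k - 6*r)/(-k + 8*r)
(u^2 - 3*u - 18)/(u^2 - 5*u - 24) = (u - 6)/(u - 8)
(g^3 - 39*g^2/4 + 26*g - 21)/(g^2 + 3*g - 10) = (4*g^2 - 31*g + 42)/(4*(g + 5))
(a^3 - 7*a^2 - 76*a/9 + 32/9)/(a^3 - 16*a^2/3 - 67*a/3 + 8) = (a + 4/3)/(a + 3)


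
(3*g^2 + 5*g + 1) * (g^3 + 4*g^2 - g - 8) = 3*g^5 + 17*g^4 + 18*g^3 - 25*g^2 - 41*g - 8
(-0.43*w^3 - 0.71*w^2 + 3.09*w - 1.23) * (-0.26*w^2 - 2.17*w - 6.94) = 0.1118*w^5 + 1.1177*w^4 + 3.7215*w^3 - 1.4581*w^2 - 18.7755*w + 8.5362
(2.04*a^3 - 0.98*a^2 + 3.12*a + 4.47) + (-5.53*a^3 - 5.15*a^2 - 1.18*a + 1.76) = -3.49*a^3 - 6.13*a^2 + 1.94*a + 6.23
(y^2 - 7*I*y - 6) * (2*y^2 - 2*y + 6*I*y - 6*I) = 2*y^4 - 2*y^3 - 8*I*y^3 + 30*y^2 + 8*I*y^2 - 30*y - 36*I*y + 36*I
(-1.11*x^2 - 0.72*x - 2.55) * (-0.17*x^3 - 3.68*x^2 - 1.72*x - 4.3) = 0.1887*x^5 + 4.2072*x^4 + 4.9923*x^3 + 15.3954*x^2 + 7.482*x + 10.965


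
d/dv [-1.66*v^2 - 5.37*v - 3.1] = -3.32*v - 5.37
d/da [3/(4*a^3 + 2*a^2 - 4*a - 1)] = 12*(-3*a^2 - a + 1)/(4*a^3 + 2*a^2 - 4*a - 1)^2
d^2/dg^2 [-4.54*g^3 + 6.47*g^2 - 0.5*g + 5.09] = 12.94 - 27.24*g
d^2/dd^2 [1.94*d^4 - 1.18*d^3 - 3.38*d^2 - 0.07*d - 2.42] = 23.28*d^2 - 7.08*d - 6.76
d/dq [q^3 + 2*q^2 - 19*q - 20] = 3*q^2 + 4*q - 19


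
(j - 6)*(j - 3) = j^2 - 9*j + 18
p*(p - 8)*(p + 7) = p^3 - p^2 - 56*p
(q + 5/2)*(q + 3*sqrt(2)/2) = q^2 + 3*sqrt(2)*q/2 + 5*q/2 + 15*sqrt(2)/4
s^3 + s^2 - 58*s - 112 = (s - 8)*(s + 2)*(s + 7)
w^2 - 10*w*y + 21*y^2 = (w - 7*y)*(w - 3*y)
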